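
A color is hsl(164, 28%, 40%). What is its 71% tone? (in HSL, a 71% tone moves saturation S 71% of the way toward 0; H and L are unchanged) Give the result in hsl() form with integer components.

hsl(164, 8%, 40%)

S moves 71% from 28 toward 0: 28 − 19.88 = 8.12 → 8.
H and L are unchanged.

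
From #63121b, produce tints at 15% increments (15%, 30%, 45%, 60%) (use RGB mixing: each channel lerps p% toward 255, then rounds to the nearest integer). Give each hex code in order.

#7a363d, #92595f, #a97d82, #c1a0a4

#63121b is rgb(99, 18, 27).
15%: (99 + 23.4 = 122.4→122, 18 + 35.55 = 53.55→54, 27 + 34.2 = 61.2→61) → #7a363d
30%: (99 + 46.8 = 145.8→146, 18 + 71.1 = 89.1→89, 27 + 68.4 = 95.4→95) → #92595f
45%: (99 + 70.2 = 169.2→169, 18 + 106.65 = 124.65→125, 27 + 102.6 = 129.6→130) → #a97d82
60%: (99 + 93.6 = 192.6→193, 18 + 142.2 = 160.2→160, 27 + 136.8 = 163.8→164) → #c1a0a4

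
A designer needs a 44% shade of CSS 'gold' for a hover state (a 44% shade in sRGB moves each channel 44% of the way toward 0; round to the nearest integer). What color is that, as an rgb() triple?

CSS gold is rgb(255, 215, 0).
Per channel, c → c + 0.44(0 − c):
  R: 255 − 112.2 = 142.8 → 143
  G: 215 + 0.44×(0−215) = 215 − 94.6 = 120.4 → 120
  B: 0 + 0 = 0 → 0

rgb(143, 120, 0)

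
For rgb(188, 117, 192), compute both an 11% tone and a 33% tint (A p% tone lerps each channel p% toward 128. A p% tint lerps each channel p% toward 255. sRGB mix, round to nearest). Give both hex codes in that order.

#b576b9, #d2a3d5

11% tone:
  R: 188 + 0.11×(128−188) = 188 − 6.6 = 181.4 → 181
  G: 117 + 0.11×(128−117) = 117 + 1.21 = 118.21 → 118
  B: 192 + 0.11×(128−192) = 192 − 7.04 = 184.96 → 185
  → #b576b9
33% tint:
  R: 188 + 0.33×(255−188) = 188 + 22.11 = 210.11 → 210
  G: 117 + 45.54 = 162.54 → 163
  B: 192 + 0.33×(255−192) = 192 + 20.79 = 212.79 → 213
  → #d2a3d5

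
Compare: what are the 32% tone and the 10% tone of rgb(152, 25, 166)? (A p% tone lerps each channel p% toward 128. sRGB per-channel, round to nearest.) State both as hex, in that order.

32% tone:
  R: 152 + 0.32×(128−152) = 152 − 7.68 = 144.32 → 144
  G: 25 + 0.32×(128−25) = 25 + 32.96 = 57.96 → 58
  B: 166 − 12.16 = 153.84 → 154
  → #903A9A
10% tone:
  R: 152 + 0.1×(128−152) = 152 − 2.4 = 149.6 → 150
  G: 25 + 0.1×(128−25) = 25 + 10.3 = 35.3 → 35
  B: 166 + 0.1×(128−166) = 166 − 3.8 = 162.2 → 162
  → #9623A2

#903A9A, #9623A2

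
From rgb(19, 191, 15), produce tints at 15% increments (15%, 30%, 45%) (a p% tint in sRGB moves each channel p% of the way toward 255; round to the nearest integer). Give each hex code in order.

#36c933, #5ad257, #7ddc7b

15%: (19 + 35.4 = 54.4→54, 191 + 9.6 = 200.6→201, 15 + 36 = 51→51) → #36c933
30%: (19 + 70.8 = 89.8→90, 191 + 19.2 = 210.2→210, 15 + 72 = 87→87) → #5ad257
45%: (19 + 106.2 = 125.2→125, 191 + 28.8 = 219.8→220, 15 + 108 = 123→123) → #7ddc7b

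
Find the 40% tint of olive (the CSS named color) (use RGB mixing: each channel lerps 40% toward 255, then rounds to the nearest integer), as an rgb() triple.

rgb(179, 179, 102)

CSS olive is rgb(128, 128, 0).
Lerp each channel 40% toward 255:
  R: 128 + 50.8 = 178.8 → 179
  G: 128 + 0.4×(255−128) = 128 + 50.8 = 178.8 → 179
  B: 0 + 0.4×(255−0) = 0 + 102 = 102 → 102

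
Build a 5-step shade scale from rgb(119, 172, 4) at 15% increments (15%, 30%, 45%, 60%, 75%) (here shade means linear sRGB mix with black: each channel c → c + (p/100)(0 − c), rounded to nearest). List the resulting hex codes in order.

#659203, #537803, #415F02, #304502, #1E2B01

15%: (119 − 17.85 = 101.15→101, 172 − 25.8 = 146.2→146, 4 − 0.6 = 3.4→3) → #659203
30%: (119 − 35.7 = 83.3→83, 172 − 51.6 = 120.4→120, 4 − 1.2 = 2.8→3) → #537803
45%: (119 − 53.55 = 65.45→65, 172 − 77.4 = 94.6→95, 4 − 1.8 = 2.2→2) → #415F02
60%: (119 − 71.4 = 47.6→48, 172 − 103.2 = 68.8→69, 4 − 2.4 = 1.6→2) → #304502
75%: (119 − 89.25 = 29.75→30, 172 − 129 = 43→43, 4 − 3 = 1→1) → #1E2B01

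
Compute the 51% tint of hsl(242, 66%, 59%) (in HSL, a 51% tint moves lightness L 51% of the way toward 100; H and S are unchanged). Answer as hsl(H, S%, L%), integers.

L moves 51% from 59 toward 100: 59 + 20.91 = 79.91 → 80.
H and S are unchanged.

hsl(242, 66%, 80%)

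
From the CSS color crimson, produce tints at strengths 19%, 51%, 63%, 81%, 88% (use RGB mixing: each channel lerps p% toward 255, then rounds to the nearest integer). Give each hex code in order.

#E34161, #EE8C9F, #F2A8B7, #F8D2DA, #FBE3E8

CSS crimson is rgb(220, 20, 60).
19%: (220 + 6.65 = 226.65→227, 20 + 44.65 = 64.65→65, 60 + 37.05 = 97.05→97) → #E34161
51%: (220 + 17.85 = 237.85→238, 20 + 119.85 = 139.85→140, 60 + 99.45 = 159.45→159) → #EE8C9F
63%: (220 + 22.05 = 242.05→242, 20 + 148.05 = 168.05→168, 60 + 122.85 = 182.85→183) → #F2A8B7
81%: (220 + 28.35 = 248.35→248, 20 + 190.35 = 210.35→210, 60 + 157.95 = 217.95→218) → #F8D2DA
88%: (220 + 30.8 = 250.8→251, 20 + 206.8 = 226.8→227, 60 + 171.6 = 231.6→232) → #FBE3E8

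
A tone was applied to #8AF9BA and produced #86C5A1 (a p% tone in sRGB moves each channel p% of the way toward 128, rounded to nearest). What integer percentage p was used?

43%

#8AF9BA is rgb(138, 249, 186); #86C5A1 is rgb(134, 197, 161).
On the G channel (widest range): 197 ≈ 249 + (p/100)(128 − 249), so p ≈ 100×(197 − 249)/(128 − 249) = -5200/-121 = 42.98.
p = 43 reproduces all three channels after rounding.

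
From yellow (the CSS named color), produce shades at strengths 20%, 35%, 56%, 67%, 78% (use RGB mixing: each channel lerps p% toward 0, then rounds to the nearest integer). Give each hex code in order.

#CCCC00, #A6A600, #707000, #545400, #383800

CSS yellow is rgb(255, 255, 0).
20%: (255 − 51 = 204→204, 255 − 51 = 204→204, 0→0) → #CCCC00
35%: (255 − 89.25 = 165.75→166, 255 − 89.25 = 165.75→166, 0→0) → #A6A600
56%: (255 − 142.8 = 112.2→112, 255 − 142.8 = 112.2→112, 0→0) → #707000
67%: (255 − 170.85 = 84.15→84, 255 − 170.85 = 84.15→84, 0→0) → #545400
78%: (255 − 198.9 = 56.1→56, 255 − 198.9 = 56.1→56, 0→0) → #383800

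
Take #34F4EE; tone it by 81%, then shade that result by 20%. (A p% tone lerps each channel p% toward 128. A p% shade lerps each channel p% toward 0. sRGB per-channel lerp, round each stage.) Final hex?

#5B7877

#34F4EE is rgb(52, 244, 238).
An 81% tone moves each channel 81% toward 128:
  R: 52 + 0.81×(128−52) = 52 + 61.56 = 113.56 → 114
  G: 244 + 0.81×(128−244) = 244 − 93.96 = 150.04 → 150
  B: 238 − 89.1 = 148.9 → 149
After the tone: rgb(114, 150, 149) = #729695.
Per channel, c → c + 0.2(0 − c):
  R: 114 − 22.8 = 91.2 → 91
  G: 150 + 0.2×(0−150) = 150 − 30 = 120 → 120
  B: 149 + 0.2×(0−149) = 149 − 29.8 = 119.2 → 119
rgb(91, 120, 119) = #5B7877.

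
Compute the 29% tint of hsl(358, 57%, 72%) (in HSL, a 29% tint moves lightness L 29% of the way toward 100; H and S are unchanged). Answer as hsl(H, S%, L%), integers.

hsl(358, 57%, 80%)

L moves 29% from 72 toward 100: 72 + 8.12 = 80.12 → 80.
H and S are unchanged.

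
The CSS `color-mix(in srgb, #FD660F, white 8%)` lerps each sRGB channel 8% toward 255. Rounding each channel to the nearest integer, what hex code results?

#FD7222

#FD660F is rgb(253, 102, 15).
An 8% tint moves each channel 8% toward 255:
  R: 253 + 0.16 = 253.16 → 253
  G: 102 + 0.08×(255−102) = 102 + 12.24 = 114.24 → 114
  B: 15 + 19.2 = 34.2 → 34
rgb(253, 114, 34) = #FD7222.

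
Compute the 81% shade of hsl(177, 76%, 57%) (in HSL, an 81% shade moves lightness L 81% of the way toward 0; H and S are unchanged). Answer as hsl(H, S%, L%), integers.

hsl(177, 76%, 11%)

L moves 81% from 57 toward 0: 57 − 46.17 = 10.83 → 11.
H and S are unchanged.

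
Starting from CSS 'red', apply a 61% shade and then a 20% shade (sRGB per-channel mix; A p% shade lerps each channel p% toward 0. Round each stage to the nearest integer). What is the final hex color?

#4f0000

CSS red is rgb(255, 0, 0).
Per channel, c → c + 0.61(0 − c):
  R: 255 + 0.61×(0−255) = 255 − 155.55 = 99.45 → 99
  G: 0 + 0.61×(0−0) = 0 + 0 = 0 → 0
  B: 0 + 0.61×(0−0) = 0 + 0 = 0 → 0
After the shade: rgb(99, 0, 0) = #630000.
Lerp each channel 20% toward 0:
  R: 99 − 19.8 = 79.2 → 79
  G: 0 + 0 = 0 → 0
  B: 0 + 0 = 0 → 0
rgb(79, 0, 0) = #4f0000.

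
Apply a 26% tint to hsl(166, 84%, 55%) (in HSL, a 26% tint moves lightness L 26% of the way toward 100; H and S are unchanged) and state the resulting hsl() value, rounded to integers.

hsl(166, 84%, 67%)

L moves 26% from 55 toward 100: 55 + 11.7 = 66.7 → 67.
H and S are unchanged.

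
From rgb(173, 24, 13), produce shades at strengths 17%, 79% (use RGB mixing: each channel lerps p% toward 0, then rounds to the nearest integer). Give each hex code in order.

17%: (173 − 29.41 = 143.59→144, 24 − 4.08 = 19.92→20, 13 − 2.21 = 10.79→11) → #90140B
79%: (173 − 136.67 = 36.33→36, 24 − 18.96 = 5.04→5, 13 − 10.27 = 2.73→3) → #240503

#90140B, #240503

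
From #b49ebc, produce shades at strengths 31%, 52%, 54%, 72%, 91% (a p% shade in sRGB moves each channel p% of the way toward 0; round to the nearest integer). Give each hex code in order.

#7c6d82, #564c5a, #534956, #322c35, #100e11

#b49ebc is rgb(180, 158, 188).
31%: (180 − 55.8 = 124.2→124, 158 − 48.98 = 109.02→109, 188 − 58.28 = 129.72→130) → #7c6d82
52%: (180 − 93.6 = 86.4→86, 158 − 82.16 = 75.84→76, 188 − 97.76 = 90.24→90) → #564c5a
54%: (180 − 97.2 = 82.8→83, 158 − 85.32 = 72.68→73, 188 − 101.52 = 86.48→86) → #534956
72%: (180 − 129.6 = 50.4→50, 158 − 113.76 = 44.24→44, 188 − 135.36 = 52.64→53) → #322c35
91%: (180 − 163.8 = 16.2→16, 158 − 143.78 = 14.22→14, 188 − 171.08 = 16.92→17) → #100e11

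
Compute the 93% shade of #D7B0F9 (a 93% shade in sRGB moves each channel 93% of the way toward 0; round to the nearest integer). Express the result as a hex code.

#D7B0F9 is rgb(215, 176, 249).
Lerp each channel 93% toward 0:
  R: 215 + 0.93×(0−215) = 215 − 199.95 = 15.05 → 15
  G: 176 + 0.93×(0−176) = 176 − 163.68 = 12.32 → 12
  B: 249 + 0.93×(0−249) = 249 − 231.57 = 17.43 → 17
rgb(15, 12, 17) = #0F0C11.

#0F0C11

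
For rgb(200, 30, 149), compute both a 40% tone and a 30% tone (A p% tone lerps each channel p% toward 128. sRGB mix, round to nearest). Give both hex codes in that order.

#ab458d, #b23b8f

40% tone:
  R: 200 + 0.4×(128−200) = 200 − 28.8 = 171.2 → 171
  G: 30 + 0.4×(128−30) = 30 + 39.2 = 69.2 → 69
  B: 149 + 0.4×(128−149) = 149 − 8.4 = 140.6 → 141
  → #ab458d
30% tone:
  R: 200 + 0.3×(128−200) = 200 − 21.6 = 178.4 → 178
  G: 30 + 0.3×(128−30) = 30 + 29.4 = 59.4 → 59
  B: 149 − 6.3 = 142.7 → 143
  → #b23b8f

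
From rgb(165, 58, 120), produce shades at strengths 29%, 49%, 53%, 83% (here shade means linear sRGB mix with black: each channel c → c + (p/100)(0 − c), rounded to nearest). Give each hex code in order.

29%: (165 − 47.85 = 117.15→117, 58 − 16.82 = 41.18→41, 120 − 34.8 = 85.2→85) → #752955
49%: (165 − 80.85 = 84.15→84, 58 − 28.42 = 29.58→30, 120 − 58.8 = 61.2→61) → #541e3d
53%: (165 − 87.45 = 77.55→78, 58 − 30.74 = 27.26→27, 120 − 63.6 = 56.4→56) → #4e1b38
83%: (165 − 136.95 = 28.05→28, 58 − 48.14 = 9.86→10, 120 − 99.6 = 20.4→20) → #1c0a14

#752955, #541e3d, #4e1b38, #1c0a14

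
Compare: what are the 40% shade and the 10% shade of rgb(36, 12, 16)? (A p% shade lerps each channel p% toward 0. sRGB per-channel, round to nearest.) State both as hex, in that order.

40% shade:
  R: 36 − 14.4 = 21.6 → 22
  G: 12 − 4.8 = 7.2 → 7
  B: 16 − 6.4 = 9.6 → 10
  → #16070A
10% shade:
  R: 36 + 0.1×(0−36) = 36 − 3.6 = 32.4 → 32
  G: 12 − 1.2 = 10.8 → 11
  B: 16 + 0.1×(0−16) = 16 − 1.6 = 14.4 → 14
  → #200B0E

#16070A, #200B0E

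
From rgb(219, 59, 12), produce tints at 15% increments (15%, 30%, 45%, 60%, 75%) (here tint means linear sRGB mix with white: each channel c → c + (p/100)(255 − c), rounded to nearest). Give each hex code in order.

15%: (219 + 5.4 = 224.4→224, 59 + 29.4 = 88.4→88, 12 + 36.45 = 48.45→48) → #E05830
30%: (219 + 10.8 = 229.8→230, 59 + 58.8 = 117.8→118, 12 + 72.9 = 84.9→85) → #E67655
45%: (219 + 16.2 = 235.2→235, 59 + 88.2 = 147.2→147, 12 + 109.35 = 121.35→121) → #EB9379
60%: (219 + 21.6 = 240.6→241, 59 + 117.6 = 176.6→177, 12 + 145.8 = 157.8→158) → #F1B19E
75%: (219 + 27 = 246→246, 59 + 147 = 206→206, 12 + 182.25 = 194.25→194) → #F6CEC2

#E05830, #E67655, #EB9379, #F1B19E, #F6CEC2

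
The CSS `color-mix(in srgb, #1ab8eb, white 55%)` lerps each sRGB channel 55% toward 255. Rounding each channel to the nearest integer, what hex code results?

#98dff6

#1ab8eb is rgb(26, 184, 235).
Lerp each channel 55% toward 255:
  R: 26 + 125.95 = 151.95 → 152
  G: 184 + 0.55×(255−184) = 184 + 39.05 = 223.05 → 223
  B: 235 + 11 = 246 → 246
rgb(152, 223, 246) = #98dff6.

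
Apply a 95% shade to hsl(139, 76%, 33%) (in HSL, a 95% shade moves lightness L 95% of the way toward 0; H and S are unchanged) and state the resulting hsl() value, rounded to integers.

L moves 95% from 33 toward 0: 33 − 31.35 = 1.65 → 2.
H and S are unchanged.

hsl(139, 76%, 2%)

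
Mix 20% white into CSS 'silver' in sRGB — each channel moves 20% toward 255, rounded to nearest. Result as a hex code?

CSS silver is rgb(192, 192, 192).
A 20% tint moves each channel 20% toward 255:
  R: 192 + 0.2×(255−192) = 192 + 12.6 = 204.6 → 205
  G: 192 + 12.6 = 204.6 → 205
  B: 192 + 12.6 = 204.6 → 205
rgb(205, 205, 205) = #CDCDCD.

#CDCDCD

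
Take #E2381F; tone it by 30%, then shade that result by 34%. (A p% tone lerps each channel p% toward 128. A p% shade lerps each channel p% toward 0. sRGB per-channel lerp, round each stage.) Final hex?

#823328

#E2381F is rgb(226, 56, 31).
Per channel, c → c + 0.3(128 − c):
  R: 226 + 0.3×(128−226) = 226 − 29.4 = 196.6 → 197
  G: 56 + 0.3×(128−56) = 56 + 21.6 = 77.6 → 78
  B: 31 + 29.1 = 60.1 → 60
After the tone: rgb(197, 78, 60) = #C54E3C.
A 34% shade moves each channel 34% toward 0:
  R: 197 + 0.34×(0−197) = 197 − 66.98 = 130.02 → 130
  G: 78 + 0.34×(0−78) = 78 − 26.52 = 51.48 → 51
  B: 60 − 20.4 = 39.6 → 40
rgb(130, 51, 40) = #823328.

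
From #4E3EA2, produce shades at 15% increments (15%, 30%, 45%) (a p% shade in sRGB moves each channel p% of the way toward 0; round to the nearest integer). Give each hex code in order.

#4E3EA2 is rgb(78, 62, 162).
15%: (78 − 11.7 = 66.3→66, 62 − 9.3 = 52.7→53, 162 − 24.3 = 137.7→138) → #42358A
30%: (78 − 23.4 = 54.6→55, 62 − 18.6 = 43.4→43, 162 − 48.6 = 113.4→113) → #372B71
45%: (78 − 35.1 = 42.9→43, 62 − 27.9 = 34.1→34, 162 − 72.9 = 89.1→89) → #2B2259

#42358A, #372B71, #2B2259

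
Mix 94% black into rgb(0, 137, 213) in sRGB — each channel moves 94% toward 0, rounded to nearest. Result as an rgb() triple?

rgb(0, 8, 13)

A 94% shade moves each channel 94% toward 0:
  R: 0 + 0.94×(0−0) = 0 + 0 = 0 → 0
  G: 137 + 0.94×(0−137) = 137 − 128.78 = 8.22 → 8
  B: 213 + 0.94×(0−213) = 213 − 200.22 = 12.78 → 13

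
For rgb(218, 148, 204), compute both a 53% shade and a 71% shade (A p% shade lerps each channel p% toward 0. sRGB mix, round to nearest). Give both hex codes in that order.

53% shade:
  R: 218 − 115.54 = 102.46 → 102
  G: 148 + 0.53×(0−148) = 148 − 78.44 = 69.56 → 70
  B: 204 + 0.53×(0−204) = 204 − 108.12 = 95.88 → 96
  → #664660
71% shade:
  R: 218 − 154.78 = 63.22 → 63
  G: 148 + 0.71×(0−148) = 148 − 105.08 = 42.92 → 43
  B: 204 + 0.71×(0−204) = 204 − 144.84 = 59.16 → 59
  → #3F2B3B

#664660, #3F2B3B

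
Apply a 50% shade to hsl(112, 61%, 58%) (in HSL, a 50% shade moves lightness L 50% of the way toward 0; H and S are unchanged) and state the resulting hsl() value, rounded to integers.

hsl(112, 61%, 29%)

L moves 50% from 58 toward 0: 58 − 29 = 29 → 29.
H and S are unchanged.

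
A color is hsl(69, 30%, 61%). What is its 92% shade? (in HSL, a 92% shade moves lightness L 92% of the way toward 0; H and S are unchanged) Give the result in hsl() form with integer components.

L moves 92% from 61 toward 0: 61 − 56.12 = 4.88 → 5.
H and S are unchanged.

hsl(69, 30%, 5%)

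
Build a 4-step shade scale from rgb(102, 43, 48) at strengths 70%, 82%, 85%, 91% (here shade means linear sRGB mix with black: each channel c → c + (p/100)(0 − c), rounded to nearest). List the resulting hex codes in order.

#1f0d0e, #120809, #0f0607, #090404

70%: (102 − 71.4 = 30.6→31, 43 − 30.1 = 12.9→13, 48 − 33.6 = 14.4→14) → #1f0d0e
82%: (102 − 83.64 = 18.36→18, 43 − 35.26 = 7.74→8, 48 − 39.36 = 8.64→9) → #120809
85%: (102 − 86.7 = 15.3→15, 43 − 36.55 = 6.45→6, 48 − 40.8 = 7.2→7) → #0f0607
91%: (102 − 92.82 = 9.18→9, 43 − 39.13 = 3.87→4, 48 − 43.68 = 4.32→4) → #090404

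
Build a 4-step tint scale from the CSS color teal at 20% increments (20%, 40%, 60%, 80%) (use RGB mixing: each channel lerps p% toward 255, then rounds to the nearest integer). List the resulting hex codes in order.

CSS teal is rgb(0, 128, 128).
20%: (0 + 51 = 51→51, 128 + 25.4 = 153.4→153, 128 + 25.4 = 153.4→153) → #339999
40%: (0 + 102 = 102→102, 128 + 50.8 = 178.8→179, 128 + 50.8 = 178.8→179) → #66B3B3
60%: (0 + 153 = 153→153, 128 + 76.2 = 204.2→204, 128 + 76.2 = 204.2→204) → #99CCCC
80%: (0 + 204 = 204→204, 128 + 101.6 = 229.6→230, 128 + 101.6 = 229.6→230) → #CCE6E6

#339999, #66B3B3, #99CCCC, #CCE6E6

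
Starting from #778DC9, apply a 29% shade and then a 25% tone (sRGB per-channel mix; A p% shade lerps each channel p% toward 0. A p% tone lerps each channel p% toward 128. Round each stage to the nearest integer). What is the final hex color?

#5F6B8B

#778DC9 is rgb(119, 141, 201).
Per channel, c → c + 0.29(0 − c):
  R: 119 + 0.29×(0−119) = 119 − 34.51 = 84.49 → 84
  G: 141 + 0.29×(0−141) = 141 − 40.89 = 100.11 → 100
  B: 201 + 0.29×(0−201) = 201 − 58.29 = 142.71 → 143
After the shade: rgb(84, 100, 143) = #54648F.
A 25% tone moves each channel 25% toward 128:
  R: 84 + 11 = 95 → 95
  G: 100 + 0.25×(128−100) = 100 + 7 = 107 → 107
  B: 143 + 0.25×(128−143) = 143 − 3.75 = 139.25 → 139
rgb(95, 107, 139) = #5F6B8B.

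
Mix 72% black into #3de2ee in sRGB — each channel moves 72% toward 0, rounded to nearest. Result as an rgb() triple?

rgb(17, 63, 67)

#3de2ee is rgb(61, 226, 238).
Lerp each channel 72% toward 0:
  R: 61 − 43.92 = 17.08 → 17
  G: 226 + 0.72×(0−226) = 226 − 162.72 = 63.28 → 63
  B: 238 + 0.72×(0−238) = 238 − 171.36 = 66.64 → 67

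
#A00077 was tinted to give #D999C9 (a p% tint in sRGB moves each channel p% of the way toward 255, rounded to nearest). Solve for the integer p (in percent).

60%

#A00077 is rgb(160, 0, 119); #D999C9 is rgb(217, 153, 201).
On the G channel (widest range): 153 ≈ 0 + (p/100)(255 − 0), so p ≈ 100×(153 − 0)/(255 − 0) = 15300/255 = 60.00.
p = 60 reproduces all three channels after rounding.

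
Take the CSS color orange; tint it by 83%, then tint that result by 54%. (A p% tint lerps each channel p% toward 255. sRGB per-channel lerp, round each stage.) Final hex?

CSS orange is rgb(255, 165, 0).
An 83% tint moves each channel 83% toward 255:
  R: 255 + 0 = 255 → 255
  G: 165 + 74.7 = 239.7 → 240
  B: 0 + 0.83×(255−0) = 0 + 211.65 = 211.65 → 212
After the tint: rgb(255, 240, 212) = #FFF0D4.
Lerp each channel 54% toward 255:
  R: 255 + 0 = 255 → 255
  G: 240 + 8.1 = 248.1 → 248
  B: 212 + 23.22 = 235.22 → 235
rgb(255, 248, 235) = #FFF8EB.

#FFF8EB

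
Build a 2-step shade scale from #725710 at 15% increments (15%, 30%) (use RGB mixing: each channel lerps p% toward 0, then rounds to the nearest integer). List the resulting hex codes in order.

#725710 is rgb(114, 87, 16).
15%: (114 − 17.1 = 96.9→97, 87 − 13.05 = 73.95→74, 16 − 2.4 = 13.6→14) → #614a0e
30%: (114 − 34.2 = 79.8→80, 87 − 26.1 = 60.9→61, 16 − 4.8 = 11.2→11) → #503d0b

#614a0e, #503d0b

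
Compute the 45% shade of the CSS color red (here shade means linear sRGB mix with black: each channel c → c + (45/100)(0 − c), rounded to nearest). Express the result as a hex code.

CSS red is rgb(255, 0, 0).
Lerp each channel 45% toward 0:
  R: 255 + 0.45×(0−255) = 255 − 114.75 = 140.25 → 140
  G: 0 + 0.45×(0−0) = 0 + 0 = 0 → 0
  B: 0 + 0.45×(0−0) = 0 + 0 = 0 → 0
rgb(140, 0, 0) = #8C0000.

#8C0000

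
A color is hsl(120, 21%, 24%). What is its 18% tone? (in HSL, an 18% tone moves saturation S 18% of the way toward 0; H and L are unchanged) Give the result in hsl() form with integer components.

hsl(120, 17%, 24%)

S moves 18% from 21 toward 0: 21 − 3.78 = 17.22 → 17.
H and L are unchanged.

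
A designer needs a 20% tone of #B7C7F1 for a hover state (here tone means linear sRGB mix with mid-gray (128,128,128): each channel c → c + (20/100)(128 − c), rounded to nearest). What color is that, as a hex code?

#ACB9DA

#B7C7F1 is rgb(183, 199, 241).
Lerp each channel 20% toward 128:
  R: 183 + 0.2×(128−183) = 183 − 11 = 172 → 172
  G: 199 + 0.2×(128−199) = 199 − 14.2 = 184.8 → 185
  B: 241 + 0.2×(128−241) = 241 − 22.6 = 218.4 → 218
rgb(172, 185, 218) = #ACB9DA.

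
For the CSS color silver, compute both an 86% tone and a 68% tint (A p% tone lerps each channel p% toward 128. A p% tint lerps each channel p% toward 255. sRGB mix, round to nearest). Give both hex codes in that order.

CSS silver is rgb(192, 192, 192).
86% tone:
  R: 192 − 55.04 = 136.96 → 137
  G: 192 − 55.04 = 136.96 → 137
  B: 192 + 0.86×(128−192) = 192 − 55.04 = 136.96 → 137
  → #898989
68% tint:
  R: 192 + 42.84 = 234.84 → 235
  G: 192 + 0.68×(255−192) = 192 + 42.84 = 234.84 → 235
  B: 192 + 0.68×(255−192) = 192 + 42.84 = 234.84 → 235
  → #EBEBEB

#898989, #EBEBEB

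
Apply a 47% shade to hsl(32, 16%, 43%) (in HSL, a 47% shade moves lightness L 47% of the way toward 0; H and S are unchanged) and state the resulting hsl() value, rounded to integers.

L moves 47% from 43 toward 0: 43 − 20.21 = 22.79 → 23.
H and S are unchanged.

hsl(32, 16%, 23%)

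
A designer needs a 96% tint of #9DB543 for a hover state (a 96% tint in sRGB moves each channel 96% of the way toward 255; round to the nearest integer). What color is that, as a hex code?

#9DB543 is rgb(157, 181, 67).
A 96% tint moves each channel 96% toward 255:
  R: 157 + 94.08 = 251.08 → 251
  G: 181 + 0.96×(255−181) = 181 + 71.04 = 252.04 → 252
  B: 67 + 180.48 = 247.48 → 247
rgb(251, 252, 247) = #FBFCF7.

#FBFCF7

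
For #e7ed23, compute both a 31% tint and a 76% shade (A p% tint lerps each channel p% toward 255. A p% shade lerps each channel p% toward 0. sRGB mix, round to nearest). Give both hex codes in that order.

#eef367, #373908

#e7ed23 is rgb(231, 237, 35).
31% tint:
  R: 231 + 0.31×(255−231) = 231 + 7.44 = 238.44 → 238
  G: 237 + 0.31×(255−237) = 237 + 5.58 = 242.58 → 243
  B: 35 + 0.31×(255−35) = 35 + 68.2 = 103.2 → 103
  → #eef367
76% shade:
  R: 231 + 0.76×(0−231) = 231 − 175.56 = 55.44 → 55
  G: 237 + 0.76×(0−237) = 237 − 180.12 = 56.88 → 57
  B: 35 − 26.6 = 8.4 → 8
  → #373908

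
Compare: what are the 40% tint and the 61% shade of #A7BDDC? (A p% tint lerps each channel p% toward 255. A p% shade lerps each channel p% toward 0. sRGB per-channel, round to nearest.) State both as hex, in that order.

#CAD7EA, #414A56

#A7BDDC is rgb(167, 189, 220).
40% tint:
  R: 167 + 0.4×(255−167) = 167 + 35.2 = 202.2 → 202
  G: 189 + 26.4 = 215.4 → 215
  B: 220 + 14 = 234 → 234
  → #CAD7EA
61% shade:
  R: 167 − 101.87 = 65.13 → 65
  G: 189 + 0.61×(0−189) = 189 − 115.29 = 73.71 → 74
  B: 220 − 134.2 = 85.8 → 86
  → #414A56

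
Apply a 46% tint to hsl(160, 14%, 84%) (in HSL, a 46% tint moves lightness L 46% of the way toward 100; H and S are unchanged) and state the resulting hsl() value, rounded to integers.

hsl(160, 14%, 91%)

L moves 46% from 84 toward 100: 84 + 7.36 = 91.36 → 91.
H and S are unchanged.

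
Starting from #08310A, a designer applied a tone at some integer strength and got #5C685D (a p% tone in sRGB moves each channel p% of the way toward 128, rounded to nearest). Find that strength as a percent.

#08310A is rgb(8, 49, 10); #5C685D is rgb(92, 104, 93).
On the R channel (widest range): 92 ≈ 8 + (p/100)(128 − 8), so p ≈ 100×(92 − 8)/(128 − 8) = 8400/120 = 70.00.
p = 70 reproduces all three channels after rounding.

70%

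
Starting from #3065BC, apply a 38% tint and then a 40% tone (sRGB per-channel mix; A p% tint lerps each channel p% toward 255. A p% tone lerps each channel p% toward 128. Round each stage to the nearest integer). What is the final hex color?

#7F93B3

#3065BC is rgb(48, 101, 188).
A 38% tint moves each channel 38% toward 255:
  R: 48 + 78.66 = 126.66 → 127
  G: 101 + 58.52 = 159.52 → 160
  B: 188 + 0.38×(255−188) = 188 + 25.46 = 213.46 → 213
After the tint: rgb(127, 160, 213) = #7FA0D5.
Per channel, c → c + 0.4(128 − c):
  R: 127 + 0.4×(128−127) = 127 + 0.4 = 127.4 → 127
  G: 160 − 12.8 = 147.2 → 147
  B: 213 − 34 = 179 → 179
rgb(127, 147, 179) = #7F93B3.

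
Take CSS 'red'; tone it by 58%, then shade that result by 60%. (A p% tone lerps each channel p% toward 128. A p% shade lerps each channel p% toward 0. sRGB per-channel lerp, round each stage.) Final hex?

CSS red is rgb(255, 0, 0).
Lerp each channel 58% toward 128:
  R: 255 − 73.66 = 181.34 → 181
  G: 0 + 74.24 = 74.24 → 74
  B: 0 + 0.58×(128−0) = 0 + 74.24 = 74.24 → 74
After the tone: rgb(181, 74, 74) = #B54A4A.
Lerp each channel 60% toward 0:
  R: 181 + 0.6×(0−181) = 181 − 108.6 = 72.4 → 72
  G: 74 − 44.4 = 29.6 → 30
  B: 74 + 0.6×(0−74) = 74 − 44.4 = 29.6 → 30
rgb(72, 30, 30) = #481E1E.

#481E1E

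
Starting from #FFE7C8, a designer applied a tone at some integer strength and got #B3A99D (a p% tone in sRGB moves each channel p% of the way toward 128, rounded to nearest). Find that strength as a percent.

60%

#FFE7C8 is rgb(255, 231, 200); #B3A99D is rgb(179, 169, 157).
On the R channel (widest range): 179 ≈ 255 + (p/100)(128 − 255), so p ≈ 100×(179 − 255)/(128 − 255) = -7600/-127 = 59.84.
p = 60 reproduces all three channels after rounding.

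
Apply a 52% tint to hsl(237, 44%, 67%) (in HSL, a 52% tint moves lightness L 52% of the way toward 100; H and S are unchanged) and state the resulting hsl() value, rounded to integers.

hsl(237, 44%, 84%)

L moves 52% from 67 toward 100: 67 + 17.16 = 84.16 → 84.
H and S are unchanged.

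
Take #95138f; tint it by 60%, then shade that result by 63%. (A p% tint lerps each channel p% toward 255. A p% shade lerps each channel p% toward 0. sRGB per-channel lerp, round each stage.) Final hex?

#95138f is rgb(149, 19, 143).
Per channel, c → c + 0.6(255 − c):
  R: 149 + 0.6×(255−149) = 149 + 63.6 = 212.6 → 213
  G: 19 + 141.6 = 160.6 → 161
  B: 143 + 0.6×(255−143) = 143 + 67.2 = 210.2 → 210
After the tint: rgb(213, 161, 210) = #d5a1d2.
Lerp each channel 63% toward 0:
  R: 213 + 0.63×(0−213) = 213 − 134.19 = 78.81 → 79
  G: 161 + 0.63×(0−161) = 161 − 101.43 = 59.57 → 60
  B: 210 + 0.63×(0−210) = 210 − 132.3 = 77.7 → 78
rgb(79, 60, 78) = #4f3c4e.

#4f3c4e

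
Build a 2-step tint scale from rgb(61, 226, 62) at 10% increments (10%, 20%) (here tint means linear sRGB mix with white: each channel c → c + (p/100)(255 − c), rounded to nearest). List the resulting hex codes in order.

#50e551, #64e865

10%: (61 + 19.4 = 80.4→80, 226 + 2.9 = 228.9→229, 62 + 19.3 = 81.3→81) → #50e551
20%: (61 + 38.8 = 99.8→100, 226 + 5.8 = 231.8→232, 62 + 38.6 = 100.6→101) → #64e865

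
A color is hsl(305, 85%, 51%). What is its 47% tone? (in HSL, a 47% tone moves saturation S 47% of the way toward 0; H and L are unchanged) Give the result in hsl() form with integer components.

S moves 47% from 85 toward 0: 85 − 39.95 = 45.05 → 45.
H and L are unchanged.

hsl(305, 45%, 51%)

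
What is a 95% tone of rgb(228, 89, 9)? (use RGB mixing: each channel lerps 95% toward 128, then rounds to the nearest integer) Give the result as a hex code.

#857E7A

Lerp each channel 95% toward 128:
  R: 228 − 95 = 133 → 133
  G: 89 + 37.05 = 126.05 → 126
  B: 9 + 0.95×(128−9) = 9 + 113.05 = 122.05 → 122
rgb(133, 126, 122) = #857E7A.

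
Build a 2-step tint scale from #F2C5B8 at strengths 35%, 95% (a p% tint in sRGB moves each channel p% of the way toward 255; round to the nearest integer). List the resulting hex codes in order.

#F7D9D1, #FEFCFB

#F2C5B8 is rgb(242, 197, 184).
35%: (242 + 4.55 = 246.55→247, 197 + 20.3 = 217.3→217, 184 + 24.85 = 208.85→209) → #F7D9D1
95%: (242 + 12.35 = 254.35→254, 197 + 55.1 = 252.1→252, 184 + 67.45 = 251.45→251) → #FEFCFB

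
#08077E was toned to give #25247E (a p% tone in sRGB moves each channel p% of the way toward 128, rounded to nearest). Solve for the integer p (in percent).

24%

#08077E is rgb(8, 7, 126); #25247E is rgb(37, 36, 126).
On the G channel (widest range): 36 ≈ 7 + (p/100)(128 − 7), so p ≈ 100×(36 − 7)/(128 − 7) = 2900/121 = 23.97.
p = 24 reproduces all three channels after rounding.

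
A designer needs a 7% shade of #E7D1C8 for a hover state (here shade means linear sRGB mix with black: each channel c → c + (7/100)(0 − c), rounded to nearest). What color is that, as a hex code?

#D7C2BA

#E7D1C8 is rgb(231, 209, 200).
Per channel, c → c + 0.07(0 − c):
  R: 231 + 0.07×(0−231) = 231 − 16.17 = 214.83 → 215
  G: 209 − 14.63 = 194.37 → 194
  B: 200 − 14 = 186 → 186
rgb(215, 194, 186) = #D7C2BA.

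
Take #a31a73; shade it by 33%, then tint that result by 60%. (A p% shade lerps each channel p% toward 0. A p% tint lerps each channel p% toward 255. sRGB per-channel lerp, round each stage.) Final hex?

#c5a0b8

#a31a73 is rgb(163, 26, 115).
A 33% shade moves each channel 33% toward 0:
  R: 163 − 53.79 = 109.21 → 109
  G: 26 + 0.33×(0−26) = 26 − 8.58 = 17.42 → 17
  B: 115 − 37.95 = 77.05 → 77
After the shade: rgb(109, 17, 77) = #6d114d.
A 60% tint moves each channel 60% toward 255:
  R: 109 + 87.6 = 196.6 → 197
  G: 17 + 142.8 = 159.8 → 160
  B: 77 + 0.6×(255−77) = 77 + 106.8 = 183.8 → 184
rgb(197, 160, 184) = #c5a0b8.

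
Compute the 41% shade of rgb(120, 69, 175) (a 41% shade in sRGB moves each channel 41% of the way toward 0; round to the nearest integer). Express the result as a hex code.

Lerp each channel 41% toward 0:
  R: 120 + 0.41×(0−120) = 120 − 49.2 = 70.8 → 71
  G: 69 + 0.41×(0−69) = 69 − 28.29 = 40.71 → 41
  B: 175 − 71.75 = 103.25 → 103
rgb(71, 41, 103) = #472967.

#472967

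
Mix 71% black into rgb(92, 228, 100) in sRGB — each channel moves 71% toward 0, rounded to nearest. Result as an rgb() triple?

rgb(27, 66, 29)

Per channel, c → c + 0.71(0 − c):
  R: 92 + 0.71×(0−92) = 92 − 65.32 = 26.68 → 27
  G: 228 + 0.71×(0−228) = 228 − 161.88 = 66.12 → 66
  B: 100 + 0.71×(0−100) = 100 − 71 = 29 → 29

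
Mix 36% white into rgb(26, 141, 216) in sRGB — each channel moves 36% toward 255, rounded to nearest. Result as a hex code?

#6CB6E6

A 36% tint moves each channel 36% toward 255:
  R: 26 + 82.44 = 108.44 → 108
  G: 141 + 41.04 = 182.04 → 182
  B: 216 + 14.04 = 230.04 → 230
rgb(108, 182, 230) = #6CB6E6.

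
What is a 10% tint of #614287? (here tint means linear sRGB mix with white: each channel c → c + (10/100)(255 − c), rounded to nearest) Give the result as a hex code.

#715593

#614287 is rgb(97, 66, 135).
Per channel, c → c + 0.1(255 − c):
  R: 97 + 15.8 = 112.8 → 113
  G: 66 + 0.1×(255−66) = 66 + 18.9 = 84.9 → 85
  B: 135 + 12 = 147 → 147
rgb(113, 85, 147) = #715593.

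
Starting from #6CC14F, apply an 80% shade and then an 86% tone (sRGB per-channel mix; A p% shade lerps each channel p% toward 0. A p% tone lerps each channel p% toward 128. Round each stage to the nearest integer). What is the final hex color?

#717470

#6CC14F is rgb(108, 193, 79).
Lerp each channel 80% toward 0:
  R: 108 − 86.4 = 21.6 → 22
  G: 193 + 0.8×(0−193) = 193 − 154.4 = 38.6 → 39
  B: 79 + 0.8×(0−79) = 79 − 63.2 = 15.8 → 16
After the shade: rgb(22, 39, 16) = #162710.
Per channel, c → c + 0.86(128 − c):
  R: 22 + 91.16 = 113.16 → 113
  G: 39 + 76.54 = 115.54 → 116
  B: 16 + 96.32 = 112.32 → 112
rgb(113, 116, 112) = #717470.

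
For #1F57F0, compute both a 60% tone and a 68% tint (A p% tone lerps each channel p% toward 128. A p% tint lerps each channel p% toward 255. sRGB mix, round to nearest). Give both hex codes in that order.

#5970AD, #B7C9FA

#1F57F0 is rgb(31, 87, 240).
60% tone:
  R: 31 + 0.6×(128−31) = 31 + 58.2 = 89.2 → 89
  G: 87 + 24.6 = 111.6 → 112
  B: 240 − 67.2 = 172.8 → 173
  → #5970AD
68% tint:
  R: 31 + 0.68×(255−31) = 31 + 152.32 = 183.32 → 183
  G: 87 + 0.68×(255−87) = 87 + 114.24 = 201.24 → 201
  B: 240 + 10.2 = 250.2 → 250
  → #B7C9FA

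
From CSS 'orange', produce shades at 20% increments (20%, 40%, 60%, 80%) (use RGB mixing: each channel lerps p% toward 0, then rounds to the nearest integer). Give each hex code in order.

#CC8400, #996300, #664200, #332100

CSS orange is rgb(255, 165, 0).
20%: (255 − 51 = 204→204, 165 − 33 = 132→132, 0→0) → #CC8400
40%: (255 − 102 = 153→153, 165 − 66 = 99→99, 0→0) → #996300
60%: (255 − 153 = 102→102, 165 − 99 = 66→66, 0→0) → #664200
80%: (255 − 204 = 51→51, 165 − 132 = 33→33, 0→0) → #332100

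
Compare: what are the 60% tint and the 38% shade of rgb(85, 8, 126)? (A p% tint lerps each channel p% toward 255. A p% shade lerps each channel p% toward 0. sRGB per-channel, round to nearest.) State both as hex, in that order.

#BB9CCB, #35054E

60% tint:
  R: 85 + 102 = 187 → 187
  G: 8 + 148.2 = 156.2 → 156
  B: 126 + 77.4 = 203.4 → 203
  → #BB9CCB
38% shade:
  R: 85 − 32.3 = 52.7 → 53
  G: 8 − 3.04 = 4.96 → 5
  B: 126 − 47.88 = 78.12 → 78
  → #35054E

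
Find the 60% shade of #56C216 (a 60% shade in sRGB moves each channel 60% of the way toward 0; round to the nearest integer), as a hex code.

#224E09

#56C216 is rgb(86, 194, 22).
Lerp each channel 60% toward 0:
  R: 86 + 0.6×(0−86) = 86 − 51.6 = 34.4 → 34
  G: 194 + 0.6×(0−194) = 194 − 116.4 = 77.6 → 78
  B: 22 − 13.2 = 8.8 → 9
rgb(34, 78, 9) = #224E09.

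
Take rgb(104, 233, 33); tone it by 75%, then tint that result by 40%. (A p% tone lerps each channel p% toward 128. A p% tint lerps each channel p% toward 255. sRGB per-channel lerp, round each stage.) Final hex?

A 75% tone moves each channel 75% toward 128:
  R: 104 + 0.75×(128−104) = 104 + 18 = 122 → 122
  G: 233 − 78.75 = 154.25 → 154
  B: 33 + 0.75×(128−33) = 33 + 71.25 = 104.25 → 104
After the tone: rgb(122, 154, 104) = #7A9A68.
Lerp each channel 40% toward 255:
  R: 122 + 0.4×(255−122) = 122 + 53.2 = 175.2 → 175
  G: 154 + 40.4 = 194.4 → 194
  B: 104 + 0.4×(255−104) = 104 + 60.4 = 164.4 → 164
rgb(175, 194, 164) = #AFC2A4.

#AFC2A4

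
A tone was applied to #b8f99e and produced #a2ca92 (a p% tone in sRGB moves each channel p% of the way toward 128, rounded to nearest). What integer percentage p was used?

#b8f99e is rgb(184, 249, 158); #a2ca92 is rgb(162, 202, 146).
On the G channel (widest range): 202 ≈ 249 + (p/100)(128 − 249), so p ≈ 100×(202 − 249)/(128 − 249) = -4700/-121 = 38.84.
p = 39 reproduces all three channels after rounding.

39%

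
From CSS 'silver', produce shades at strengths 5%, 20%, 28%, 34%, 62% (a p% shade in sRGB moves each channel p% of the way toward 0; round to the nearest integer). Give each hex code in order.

#b6b6b6, #9a9a9a, #8a8a8a, #7f7f7f, #494949

CSS silver is rgb(192, 192, 192).
5%: (192 − 9.6 = 182.4→182, 192 − 9.6 = 182.4→182, 192 − 9.6 = 182.4→182) → #b6b6b6
20%: (192 − 38.4 = 153.6→154, 192 − 38.4 = 153.6→154, 192 − 38.4 = 153.6→154) → #9a9a9a
28%: (192 − 53.76 = 138.24→138, 192 − 53.76 = 138.24→138, 192 − 53.76 = 138.24→138) → #8a8a8a
34%: (192 − 65.28 = 126.72→127, 192 − 65.28 = 126.72→127, 192 − 65.28 = 126.72→127) → #7f7f7f
62%: (192 − 119.04 = 72.96→73, 192 − 119.04 = 72.96→73, 192 − 119.04 = 72.96→73) → #494949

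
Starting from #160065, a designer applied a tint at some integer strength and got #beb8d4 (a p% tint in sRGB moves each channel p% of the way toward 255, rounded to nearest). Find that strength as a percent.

#160065 is rgb(22, 0, 101); #beb8d4 is rgb(190, 184, 212).
On the G channel (widest range): 184 ≈ 0 + (p/100)(255 − 0), so p ≈ 100×(184 − 0)/(255 − 0) = 18400/255 = 72.16.
p = 72 reproduces all three channels after rounding.

72%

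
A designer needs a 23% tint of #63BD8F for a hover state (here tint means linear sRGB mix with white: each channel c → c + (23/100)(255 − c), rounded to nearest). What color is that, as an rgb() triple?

#63BD8F is rgb(99, 189, 143).
A 23% tint moves each channel 23% toward 255:
  R: 99 + 0.23×(255−99) = 99 + 35.88 = 134.88 → 135
  G: 189 + 0.23×(255−189) = 189 + 15.18 = 204.18 → 204
  B: 143 + 25.76 = 168.76 → 169

rgb(135, 204, 169)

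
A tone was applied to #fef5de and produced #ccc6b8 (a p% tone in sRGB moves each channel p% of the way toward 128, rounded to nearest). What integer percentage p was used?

40%

#fef5de is rgb(254, 245, 222); #ccc6b8 is rgb(204, 198, 184).
On the R channel (widest range): 204 ≈ 254 + (p/100)(128 − 254), so p ≈ 100×(204 − 254)/(128 − 254) = -5000/-126 = 39.68.
p = 40 reproduces all three channels after rounding.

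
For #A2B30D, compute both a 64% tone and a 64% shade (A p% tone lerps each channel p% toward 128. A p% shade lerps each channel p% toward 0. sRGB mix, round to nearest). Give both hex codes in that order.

#8C9257, #3A4005

#A2B30D is rgb(162, 179, 13).
64% tone:
  R: 162 + 0.64×(128−162) = 162 − 21.76 = 140.24 → 140
  G: 179 + 0.64×(128−179) = 179 − 32.64 = 146.36 → 146
  B: 13 + 0.64×(128−13) = 13 + 73.6 = 86.6 → 87
  → #8C9257
64% shade:
  R: 162 + 0.64×(0−162) = 162 − 103.68 = 58.32 → 58
  G: 179 − 114.56 = 64.44 → 64
  B: 13 − 8.32 = 4.68 → 5
  → #3A4005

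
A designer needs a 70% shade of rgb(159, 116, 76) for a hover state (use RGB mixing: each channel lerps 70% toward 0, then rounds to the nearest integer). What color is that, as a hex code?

Per channel, c → c + 0.7(0 − c):
  R: 159 + 0.7×(0−159) = 159 − 111.3 = 47.7 → 48
  G: 116 + 0.7×(0−116) = 116 − 81.2 = 34.8 → 35
  B: 76 + 0.7×(0−76) = 76 − 53.2 = 22.8 → 23
rgb(48, 35, 23) = #302317.

#302317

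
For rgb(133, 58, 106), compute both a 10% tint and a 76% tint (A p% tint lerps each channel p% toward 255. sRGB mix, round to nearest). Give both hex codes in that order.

#914E79, #E2D0DB

10% tint:
  R: 133 + 12.2 = 145.2 → 145
  G: 58 + 19.7 = 77.7 → 78
  B: 106 + 14.9 = 120.9 → 121
  → #914E79
76% tint:
  R: 133 + 92.72 = 225.72 → 226
  G: 58 + 149.72 = 207.72 → 208
  B: 106 + 113.24 = 219.24 → 219
  → #E2D0DB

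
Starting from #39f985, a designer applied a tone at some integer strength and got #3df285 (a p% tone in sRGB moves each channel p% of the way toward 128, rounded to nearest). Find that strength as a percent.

6%

#39f985 is rgb(57, 249, 133); #3df285 is rgb(61, 242, 133).
On the G channel (widest range): 242 ≈ 249 + (p/100)(128 − 249), so p ≈ 100×(242 − 249)/(128 − 249) = -700/-121 = 5.79.
p = 6 reproduces all three channels after rounding.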